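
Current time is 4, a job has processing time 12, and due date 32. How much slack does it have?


Slack = due - current_time - processing
= 32 - 4 - 12
= 16


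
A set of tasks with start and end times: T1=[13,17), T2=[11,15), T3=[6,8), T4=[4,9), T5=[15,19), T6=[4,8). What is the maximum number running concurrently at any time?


Check each time point for overlaps:
  t=6: 3 tasks active (T3, T4, T6)
Max concurrent = 3


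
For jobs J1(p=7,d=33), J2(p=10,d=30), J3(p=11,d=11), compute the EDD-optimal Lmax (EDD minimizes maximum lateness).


EDD order: J3 → J2 → J1
Completion and lateness:
  J3: C=11, d=11, L=11-11=0
  J2: C=21, d=30, L=21-30=-9
  J1: C=28, d=33, L=28-33=-5
Lmax = max(0, -9, -5)
= 0


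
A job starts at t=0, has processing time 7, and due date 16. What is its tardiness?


Completion = start + processing = 0 + 7 = 7
Tardiness = max(0, C - d) = max(0, 7 - 16)
= max(0, -9)
= 0


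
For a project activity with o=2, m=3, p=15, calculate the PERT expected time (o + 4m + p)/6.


te = (o + 4m + p) / 6
= (2 + 4×3 + 15) / 6
= (2 + 12 + 15) / 6
= 29 / 6
= 4.83


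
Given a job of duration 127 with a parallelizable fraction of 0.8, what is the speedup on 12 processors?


Amdahl's law: T_p = T × ((1-p) + p/N)
= 127 × ((1-0.8) + 0.8/12)
= 127 × (0.20 + 0.0667)
= 127 × 0.2667
= 33.87
Speedup = 127/33.87
= 3.75×


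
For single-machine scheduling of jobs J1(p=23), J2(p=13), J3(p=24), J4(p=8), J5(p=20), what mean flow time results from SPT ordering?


SPT order: J4 → J2 → J5 → J1 → J3
Completion times:
  J4: C=8
  J2: C=21
  J5: C=41
  J1: C=64
  J3: C=88
Sum = 222, n = 5
Mean flow = 222/5
= 44.40


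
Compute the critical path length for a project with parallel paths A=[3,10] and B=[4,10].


Path A: 3 + 10 = 13
Path B: 4 + 10 = 14
Critical path = longest = max(13, 14)
= 14 (Path B)


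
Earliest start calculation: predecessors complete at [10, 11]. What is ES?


ES = max of all predecessor completion times
Predecessors: [10, 11]
ES = max(10, 11)
= 11


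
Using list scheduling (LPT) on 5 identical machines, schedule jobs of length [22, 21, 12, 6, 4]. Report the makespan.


Jobs (LPT sorted): [22, 21, 12, 6, 4]
Machines: 5
  J=22 → Machine 1 (load: 0+22=22)
  J=21 → Machine 2 (load: 0+21=21)
  J=12 → Machine 3 (load: 0+12=12)
  J=6 → Machine 4 (load: 0+6=6)
  J=4 → Machine 5 (load: 0+4=4)
Machine loads: [22, 21, 12, 6, 4]
Makespan = max = 22 time units


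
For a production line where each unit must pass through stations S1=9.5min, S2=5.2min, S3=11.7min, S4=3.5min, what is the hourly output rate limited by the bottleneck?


Bottleneck = longest station time
Station times: [9.5, 5.2, 11.7, 3.5]
Max = 11.7 min
Rate = 60 / 11.7
= 5.13 units/hour (bottleneck: 11.7min)


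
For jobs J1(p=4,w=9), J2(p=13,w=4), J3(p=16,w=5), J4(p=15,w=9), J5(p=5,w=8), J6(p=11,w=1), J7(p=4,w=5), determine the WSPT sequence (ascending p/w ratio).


WSPT (Smith's rule): sort by p/w ascending
  J1: p/w = 4/9 = 0.444
  J5: p/w = 5/8 = 0.625
  J7: p/w = 4/5 = 0.800
  J4: p/w = 15/9 = 1.667
  J3: p/w = 16/5 = 3.200
  J2: p/w = 13/4 = 3.250
  J6: p/w = 11/1 = 11.000
Order: J1 → J5 → J7 → J4 → J3 → J2 → J6


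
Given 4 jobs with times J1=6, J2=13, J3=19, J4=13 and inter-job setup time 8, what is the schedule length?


Makespan = Σ processing + (n-1) × setup
= (6 + 13 + 19 + 13) + (4-1)×8
= 51 + 24
= 75 time units


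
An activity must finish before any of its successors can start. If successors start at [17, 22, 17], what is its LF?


LF = min of all successor start times
Successors start at: [17, 22, 17]
LF = min(17, 22, 17)
= 17


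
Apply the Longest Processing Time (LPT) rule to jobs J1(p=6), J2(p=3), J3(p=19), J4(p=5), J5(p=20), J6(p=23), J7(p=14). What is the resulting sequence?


LPT: sort by longest processing time first
  J6: p=23
  J5: p=20
  J3: p=19
  J7: p=14
  J1: p=6
  J4: p=5
  J2: p=3
Order: J6 → J5 → J3 → J7 → J1 → J4 → J2


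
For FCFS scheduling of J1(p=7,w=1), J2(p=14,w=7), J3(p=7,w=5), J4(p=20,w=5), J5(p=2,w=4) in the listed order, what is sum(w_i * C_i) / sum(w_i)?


Completion times:
  J1: C=7, w×C=1×7=7
  J2: C=21, w×C=7×21=147
  J3: C=28, w×C=5×28=140
  J4: C=48, w×C=5×48=240
  J5: C=50, w×C=4×50=200
Sum w×C = 734
Sum w = 22
Weighted avg = 734/22
= 33.36


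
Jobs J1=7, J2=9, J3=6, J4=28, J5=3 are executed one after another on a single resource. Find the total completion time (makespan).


Sequential makespan: sum all processing times
= 7 + 9 + 6 + 28 + 3
= 53 time units


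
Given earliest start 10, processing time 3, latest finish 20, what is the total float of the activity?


EF = ES + duration = 10 + 3 = 13
LS = LF - duration = 20 - 3 = 17
Total Float = LF - EF = 20 - 13
(or LS - ES = 17 - 10)
= 7


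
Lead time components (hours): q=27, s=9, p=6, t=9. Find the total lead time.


Lead time = queue + setup + processing + transit
= 27 + 9 + 6 + 9
= 51 hours


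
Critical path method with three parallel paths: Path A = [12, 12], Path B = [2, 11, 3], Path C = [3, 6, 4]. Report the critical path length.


Path A: 12 + 12 = 24
Path B: 2 + 11 + 3 = 16
Path C: 3 + 6 + 4 = 13
Critical path = longest = max(24, 16, 13)
= 24 (Path A)


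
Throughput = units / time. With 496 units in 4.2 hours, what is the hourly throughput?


Throughput = units / time
= 496 / 4.2
= 118.1 units/hour


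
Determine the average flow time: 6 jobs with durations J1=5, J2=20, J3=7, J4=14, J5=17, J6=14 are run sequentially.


Completion times:
  J1: completes at 5
  J2: completes at 25
  J3: completes at 32
  J4: completes at 46
  J5: completes at 63
  J6: completes at 77
Sum = 248
Average = 248/6
= 41.33


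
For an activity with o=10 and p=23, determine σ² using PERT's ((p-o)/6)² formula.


σ² = ((p - o) / 6)² = (p - o)² / 36
= (23 - 10)² / 36
= 13² / 36
= 169 / 36
= 4.6944


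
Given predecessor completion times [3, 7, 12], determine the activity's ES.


ES = max of all predecessor completion times
Predecessors: [3, 7, 12]
ES = max(3, 7, 12)
= 12


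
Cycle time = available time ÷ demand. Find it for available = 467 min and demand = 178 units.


Cycle time = available time / demand
= 467 / 178
= 2.62 min/unit


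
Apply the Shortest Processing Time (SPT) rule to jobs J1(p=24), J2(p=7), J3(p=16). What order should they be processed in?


SPT: sort by shortest processing time
  J2: p=7
  J3: p=16
  J1: p=24
Order: J2 → J3 → J1


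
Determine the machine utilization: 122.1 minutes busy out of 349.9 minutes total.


Utilization = busy / total × 100
= 122.1 / 349.9 × 100
= 34.9%


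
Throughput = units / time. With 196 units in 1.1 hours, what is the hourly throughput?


Throughput = units / time
= 196 / 1.1
= 178.2 units/hour


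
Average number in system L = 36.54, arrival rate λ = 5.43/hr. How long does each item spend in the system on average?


Little's law: L = λW → W = L / λ
= 36.54 / 5.43
= 6.73 hours


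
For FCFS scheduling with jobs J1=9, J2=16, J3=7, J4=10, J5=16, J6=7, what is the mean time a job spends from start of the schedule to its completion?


Completion times:
  J1: completes at 9
  J2: completes at 25
  J3: completes at 32
  J4: completes at 42
  J5: completes at 58
  J6: completes at 65
Sum = 231
Average = 231/6
= 38.50


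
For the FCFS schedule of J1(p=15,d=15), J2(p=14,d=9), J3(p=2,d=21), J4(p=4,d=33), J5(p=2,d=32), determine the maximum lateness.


Lateness per job (L = C - d):
  J1: C=15, d=15, L=0
  J2: C=29, d=9, L=20
  J3: C=31, d=21, L=10
  J4: C=35, d=33, L=2
  J5: C=37, d=32, L=5
Lmax = max(0, 20, 10, 2, 5)
= 20


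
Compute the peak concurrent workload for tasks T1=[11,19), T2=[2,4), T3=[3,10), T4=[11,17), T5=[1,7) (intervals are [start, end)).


Check each time point for overlaps:
  t=3: 3 tasks active (T2, T3, T5)
Max concurrent = 3


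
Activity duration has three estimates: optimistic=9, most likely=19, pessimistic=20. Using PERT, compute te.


te = (o + 4m + p) / 6
= (9 + 4×19 + 20) / 6
= (9 + 76 + 20) / 6
= 105 / 6
= 17.50


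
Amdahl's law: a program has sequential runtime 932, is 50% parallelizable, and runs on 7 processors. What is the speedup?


Amdahl's law: T_p = T × ((1-p) + p/N)
= 932 × ((1-0.5) + 0.5/7)
= 932 × (0.50 + 0.0714)
= 932 × 0.5714
= 532.57
Speedup = 932/532.57
= 1.75×


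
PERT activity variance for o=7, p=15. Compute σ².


σ² = ((p - o) / 6)² = (p - o)² / 36
= (15 - 7)² / 36
= 8² / 36
= 64 / 36
= 1.7778


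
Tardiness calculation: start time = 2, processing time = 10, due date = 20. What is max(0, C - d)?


Completion = start + processing = 2 + 10 = 12
Tardiness = max(0, C - d) = max(0, 12 - 20)
= max(0, -8)
= 0


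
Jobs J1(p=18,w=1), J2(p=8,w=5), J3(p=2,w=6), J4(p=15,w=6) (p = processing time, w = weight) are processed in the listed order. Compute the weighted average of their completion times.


Completion times:
  J1: C=18, w×C=1×18=18
  J2: C=26, w×C=5×26=130
  J3: C=28, w×C=6×28=168
  J4: C=43, w×C=6×43=258
Sum w×C = 574
Sum w = 18
Weighted avg = 574/18
= 31.89


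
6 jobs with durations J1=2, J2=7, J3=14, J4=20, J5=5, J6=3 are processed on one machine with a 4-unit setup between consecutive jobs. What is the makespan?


Makespan = Σ processing + (n-1) × setup
= (2 + 7 + 14 + 20 + 5 + 3) + (6-1)×4
= 51 + 20
= 71 time units


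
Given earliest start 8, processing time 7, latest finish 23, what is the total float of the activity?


EF = ES + duration = 8 + 7 = 15
LS = LF - duration = 23 - 7 = 16
Total Float = LF - EF = 23 - 15
(or LS - ES = 16 - 8)
= 8


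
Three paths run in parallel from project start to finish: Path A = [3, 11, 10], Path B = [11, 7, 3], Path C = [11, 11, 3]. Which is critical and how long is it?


Path A: 3 + 11 + 10 = 24
Path B: 11 + 7 + 3 = 21
Path C: 11 + 11 + 3 = 25
Critical path = longest = max(24, 21, 25)
= 25 (Path C)


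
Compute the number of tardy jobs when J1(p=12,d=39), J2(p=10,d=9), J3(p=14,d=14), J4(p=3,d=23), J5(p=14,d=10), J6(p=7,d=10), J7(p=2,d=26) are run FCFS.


Completion vs due date:
  J1: C=12, d=39 → on time
  J2: C=22, d=9 → TARDY
  J3: C=36, d=14 → TARDY
  J4: C=39, d=23 → TARDY
  J5: C=53, d=10 → TARDY
  J6: C=60, d=10 → TARDY
  J7: C=62, d=26 → TARDY
Tardy jobs: J2, J3, J4, J5, J6, J7
Count = 6


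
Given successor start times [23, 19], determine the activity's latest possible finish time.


LF = min of all successor start times
Successors start at: [23, 19]
LF = min(23, 19)
= 19


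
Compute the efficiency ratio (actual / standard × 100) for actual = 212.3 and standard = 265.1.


Efficiency = (actual / standard) × 100
= (212.3 / 265.1) × 100
= 80.1%


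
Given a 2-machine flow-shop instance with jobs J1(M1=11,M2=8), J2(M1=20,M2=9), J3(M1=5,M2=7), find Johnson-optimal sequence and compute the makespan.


Johnson's rule:
Group 1 (M1≤M2, sort by M1): ['J3']
Group 2 (M1>M2, sort desc M2): ['J2', 'J1']
Sequence: J3 → J2 → J1
Makespan calculation:
  J3: M1 done=5, M2 done=12
  J2: M1 done=25, M2 done=34
  J1: M1 done=36, M2 done=44
= Sequence: J3 → J2 → J1, Makespan: 44


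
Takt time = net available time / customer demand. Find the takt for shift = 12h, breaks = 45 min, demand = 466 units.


Available = 12×60 - 45 = 675 min
Takt time = 675 / 466
= 1.45 min/unit


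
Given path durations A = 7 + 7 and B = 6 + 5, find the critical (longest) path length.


Path A: 7 + 7 = 14
Path B: 6 + 5 = 11
Critical path = longest = max(14, 11)
= 14 (Path A)


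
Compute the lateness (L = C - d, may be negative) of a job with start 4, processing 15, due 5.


Completion = 4 + 15 = 19
Lateness = C - d = 19 - 5
= 14


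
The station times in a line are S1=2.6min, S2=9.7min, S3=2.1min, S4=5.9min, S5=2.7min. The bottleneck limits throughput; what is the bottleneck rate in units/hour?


Bottleneck = longest station time
Station times: [2.6, 9.7, 2.1, 5.9, 2.7]
Max = 9.7 min
Rate = 60 / 9.7
= 6.19 units/hour (bottleneck: 9.7min)


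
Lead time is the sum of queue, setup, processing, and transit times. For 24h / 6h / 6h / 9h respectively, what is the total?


Lead time = queue + setup + processing + transit
= 24 + 6 + 6 + 9
= 45 hours


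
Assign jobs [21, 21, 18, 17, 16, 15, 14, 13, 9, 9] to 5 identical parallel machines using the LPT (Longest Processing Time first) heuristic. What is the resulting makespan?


Jobs (LPT sorted): [21, 21, 18, 17, 16, 15, 14, 13, 9, 9]
Machines: 5
  J=21 → Machine 1 (load: 0+21=21)
  J=21 → Machine 2 (load: 0+21=21)
  J=18 → Machine 3 (load: 0+18=18)
  J=17 → Machine 4 (load: 0+17=17)
  J=16 → Machine 5 (load: 0+16=16)
  J=15 → Machine 5 (load: 16+15=31)
  J=14 → Machine 4 (load: 17+14=31)
  J=13 → Machine 3 (load: 18+13=31)
  J=9 → Machine 1 (load: 21+9=30)
  J=9 → Machine 2 (load: 21+9=30)
Machine loads: [30, 30, 31, 31, 31]
Makespan = max = 31 time units


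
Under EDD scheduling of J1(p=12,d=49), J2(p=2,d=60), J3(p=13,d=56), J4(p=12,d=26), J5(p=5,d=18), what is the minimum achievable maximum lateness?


EDD order: J5 → J4 → J1 → J3 → J2
Completion and lateness:
  J5: C=5, d=18, L=5-18=-13
  J4: C=17, d=26, L=17-26=-9
  J1: C=29, d=49, L=29-49=-20
  J3: C=42, d=56, L=42-56=-14
  J2: C=44, d=60, L=44-60=-16
Lmax = max(-13, -9, -20, -14, -16)
= -9


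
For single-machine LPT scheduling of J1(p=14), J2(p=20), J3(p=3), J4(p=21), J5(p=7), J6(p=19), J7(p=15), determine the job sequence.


LPT: sort by longest processing time first
  J4: p=21
  J2: p=20
  J6: p=19
  J7: p=15
  J1: p=14
  J5: p=7
  J3: p=3
Order: J4 → J2 → J6 → J7 → J1 → J5 → J3


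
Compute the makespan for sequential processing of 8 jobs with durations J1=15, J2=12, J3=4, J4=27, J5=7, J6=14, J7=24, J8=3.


Sequential makespan: sum all processing times
= 15 + 12 + 4 + 27 + 7 + 14 + 24 + 3
= 106 time units


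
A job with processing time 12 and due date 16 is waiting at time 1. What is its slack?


Slack = due - current_time - processing
= 16 - 1 - 12
= 3


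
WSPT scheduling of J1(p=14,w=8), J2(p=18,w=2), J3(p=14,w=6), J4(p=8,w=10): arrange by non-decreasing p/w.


WSPT (Smith's rule): sort by p/w ascending
  J4: p/w = 8/10 = 0.800
  J1: p/w = 14/8 = 1.750
  J3: p/w = 14/6 = 2.333
  J2: p/w = 18/2 = 9.000
Order: J4 → J1 → J3 → J2


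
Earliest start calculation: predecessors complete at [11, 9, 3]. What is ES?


ES = max of all predecessor completion times
Predecessors: [11, 9, 3]
ES = max(11, 9, 3)
= 11


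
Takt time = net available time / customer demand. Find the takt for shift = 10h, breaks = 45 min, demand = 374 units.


Available = 10×60 - 45 = 555 min
Takt time = 555 / 374
= 1.48 min/unit


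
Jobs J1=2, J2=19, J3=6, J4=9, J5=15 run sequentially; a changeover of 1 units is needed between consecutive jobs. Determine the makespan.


Makespan = Σ processing + (n-1) × setup
= (2 + 19 + 6 + 9 + 15) + (5-1)×1
= 51 + 4
= 55 time units


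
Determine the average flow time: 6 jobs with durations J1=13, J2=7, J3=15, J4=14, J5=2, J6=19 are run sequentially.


Completion times:
  J1: completes at 13
  J2: completes at 20
  J3: completes at 35
  J4: completes at 49
  J5: completes at 51
  J6: completes at 70
Sum = 238
Average = 238/6
= 39.67


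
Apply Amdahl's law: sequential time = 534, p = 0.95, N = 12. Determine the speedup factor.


Amdahl's law: T_p = T × ((1-p) + p/N)
= 534 × ((1-0.95) + 0.95/12)
= 534 × (0.05 + 0.0792)
= 534 × 0.1292
= 68.98
Speedup = 534/68.98
= 7.74×


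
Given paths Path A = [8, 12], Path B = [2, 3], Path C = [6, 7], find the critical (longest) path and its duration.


Path A: 8 + 12 = 20
Path B: 2 + 3 = 5
Path C: 6 + 7 = 13
Critical path = longest = max(20, 5, 13)
= 20 (Path A)


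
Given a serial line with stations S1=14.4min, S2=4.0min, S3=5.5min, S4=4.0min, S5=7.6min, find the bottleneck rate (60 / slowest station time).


Bottleneck = longest station time
Station times: [14.4, 4.0, 5.5, 4.0, 7.6]
Max = 14.4 min
Rate = 60 / 14.4
= 4.17 units/hour (bottleneck: 14.4min)


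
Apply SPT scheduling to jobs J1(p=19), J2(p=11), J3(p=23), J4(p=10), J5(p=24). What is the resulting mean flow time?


SPT order: J4 → J2 → J1 → J3 → J5
Completion times:
  J4: C=10
  J2: C=21
  J1: C=40
  J3: C=63
  J5: C=87
Sum = 221, n = 5
Mean flow = 221/5
= 44.20


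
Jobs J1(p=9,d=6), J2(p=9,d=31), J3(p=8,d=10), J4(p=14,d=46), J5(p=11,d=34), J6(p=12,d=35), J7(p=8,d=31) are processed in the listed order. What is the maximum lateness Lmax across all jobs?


Lateness per job (L = C - d):
  J1: C=9, d=6, L=3
  J2: C=18, d=31, L=-13
  J3: C=26, d=10, L=16
  J4: C=40, d=46, L=-6
  J5: C=51, d=34, L=17
  J6: C=63, d=35, L=28
  J7: C=71, d=31, L=40
Lmax = max(3, -13, 16, -6, 17, 28, 40)
= 40


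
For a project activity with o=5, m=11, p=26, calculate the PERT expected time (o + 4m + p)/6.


te = (o + 4m + p) / 6
= (5 + 4×11 + 26) / 6
= (5 + 44 + 26) / 6
= 75 / 6
= 12.50


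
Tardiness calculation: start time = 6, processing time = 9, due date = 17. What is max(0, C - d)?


Completion = start + processing = 6 + 9 = 15
Tardiness = max(0, C - d) = max(0, 15 - 17)
= max(0, -2)
= 0


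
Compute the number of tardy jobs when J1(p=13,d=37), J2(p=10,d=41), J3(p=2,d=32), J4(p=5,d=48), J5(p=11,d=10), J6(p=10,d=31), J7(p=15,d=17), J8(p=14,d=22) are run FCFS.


Completion vs due date:
  J1: C=13, d=37 → on time
  J2: C=23, d=41 → on time
  J3: C=25, d=32 → on time
  J4: C=30, d=48 → on time
  J5: C=41, d=10 → TARDY
  J6: C=51, d=31 → TARDY
  J7: C=66, d=17 → TARDY
  J8: C=80, d=22 → TARDY
Tardy jobs: J5, J6, J7, J8
Count = 4


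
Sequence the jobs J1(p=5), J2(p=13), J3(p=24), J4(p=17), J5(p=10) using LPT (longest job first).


LPT: sort by longest processing time first
  J3: p=24
  J4: p=17
  J2: p=13
  J5: p=10
  J1: p=5
Order: J3 → J4 → J2 → J5 → J1


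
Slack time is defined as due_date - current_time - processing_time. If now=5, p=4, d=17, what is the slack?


Slack = due - current_time - processing
= 17 - 5 - 4
= 8


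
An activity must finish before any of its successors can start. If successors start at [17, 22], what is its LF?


LF = min of all successor start times
Successors start at: [17, 22]
LF = min(17, 22)
= 17


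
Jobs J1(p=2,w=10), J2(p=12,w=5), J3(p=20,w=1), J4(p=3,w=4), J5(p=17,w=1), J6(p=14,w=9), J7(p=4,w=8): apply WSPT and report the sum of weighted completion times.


WSPT order (by p/w): J1 → J7 → J4 → J6 → J2 → J5 → J3
  J1: C=2, w·C=10×2=20
  J7: C=6, w·C=8×6=48
  J4: C=9, w·C=4×9=36
  J6: C=23, w·C=9×23=207
  J2: C=35, w·C=5×35=175
  J5: C=52, w·C=1×52=52
  J3: C=72, w·C=1×72=72
Σ w·C = 610
= 610


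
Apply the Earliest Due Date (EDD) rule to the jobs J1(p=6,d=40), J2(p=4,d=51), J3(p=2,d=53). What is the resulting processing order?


EDD: sort by earliest due date
  J1: d=40, p=6
  J2: d=51, p=4
  J3: d=53, p=2
Order: J1 → J2 → J3


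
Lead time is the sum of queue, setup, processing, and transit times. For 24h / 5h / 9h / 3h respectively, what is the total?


Lead time = queue + setup + processing + transit
= 24 + 5 + 9 + 3
= 41 hours


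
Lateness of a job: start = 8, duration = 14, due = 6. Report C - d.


Completion = 8 + 14 = 22
Lateness = C - d = 22 - 6
= 16


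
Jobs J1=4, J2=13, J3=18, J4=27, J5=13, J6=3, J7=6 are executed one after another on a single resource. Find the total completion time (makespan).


Sequential makespan: sum all processing times
= 4 + 13 + 18 + 27 + 13 + 3 + 6
= 84 time units


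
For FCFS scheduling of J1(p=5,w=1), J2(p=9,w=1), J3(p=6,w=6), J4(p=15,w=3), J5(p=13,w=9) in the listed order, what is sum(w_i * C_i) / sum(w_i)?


Completion times:
  J1: C=5, w×C=1×5=5
  J2: C=14, w×C=1×14=14
  J3: C=20, w×C=6×20=120
  J4: C=35, w×C=3×35=105
  J5: C=48, w×C=9×48=432
Sum w×C = 676
Sum w = 20
Weighted avg = 676/20
= 33.80


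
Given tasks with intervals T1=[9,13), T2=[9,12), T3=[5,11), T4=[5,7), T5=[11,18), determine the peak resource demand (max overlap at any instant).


Check each time point for overlaps:
  t=9: 3 tasks active (T1, T2, T3)
Max concurrent = 3


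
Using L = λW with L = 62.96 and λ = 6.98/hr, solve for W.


Little's law: L = λW → W = L / λ
= 62.96 / 6.98
= 9.02 hours


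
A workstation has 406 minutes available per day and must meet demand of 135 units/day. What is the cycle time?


Cycle time = available time / demand
= 406 / 135
= 3.01 min/unit


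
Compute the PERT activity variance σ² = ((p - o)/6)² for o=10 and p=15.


σ² = ((p - o) / 6)² = (p - o)² / 36
= (15 - 10)² / 36
= 5² / 36
= 25 / 36
= 0.6944


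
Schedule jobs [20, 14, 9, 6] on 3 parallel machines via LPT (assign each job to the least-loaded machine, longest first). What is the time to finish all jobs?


Jobs (LPT sorted): [20, 14, 9, 6]
Machines: 3
  J=20 → Machine 1 (load: 0+20=20)
  J=14 → Machine 2 (load: 0+14=14)
  J=9 → Machine 3 (load: 0+9=9)
  J=6 → Machine 3 (load: 9+6=15)
Machine loads: [20, 14, 15]
Makespan = max = 20 time units


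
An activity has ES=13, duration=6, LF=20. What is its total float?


EF = ES + duration = 13 + 6 = 19
LS = LF - duration = 20 - 6 = 14
Total Float = LF - EF = 20 - 19
(or LS - ES = 14 - 13)
= 1


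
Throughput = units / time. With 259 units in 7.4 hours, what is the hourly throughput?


Throughput = units / time
= 259 / 7.4
= 35.0 units/hour


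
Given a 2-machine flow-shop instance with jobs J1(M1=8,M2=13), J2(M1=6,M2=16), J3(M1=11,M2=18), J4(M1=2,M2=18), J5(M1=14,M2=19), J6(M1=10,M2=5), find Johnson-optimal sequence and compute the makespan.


Johnson's rule:
Group 1 (M1≤M2, sort by M1): ['J4', 'J2', 'J1', 'J3', 'J5']
Group 2 (M1>M2, sort desc M2): ['J6']
Sequence: J4 → J2 → J1 → J3 → J5 → J6
Makespan calculation:
  J4: M1 done=2, M2 done=20
  J2: M1 done=8, M2 done=36
  J1: M1 done=16, M2 done=49
  J3: M1 done=27, M2 done=67
  J5: M1 done=41, M2 done=86
  J6: M1 done=51, M2 done=91
= Sequence: J4 → J2 → J1 → J3 → J5 → J6, Makespan: 91


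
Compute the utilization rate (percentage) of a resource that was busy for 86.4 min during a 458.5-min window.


Utilization = busy / total × 100
= 86.4 / 458.5 × 100
= 18.8%


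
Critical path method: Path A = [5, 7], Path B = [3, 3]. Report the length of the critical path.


Path A: 5 + 7 = 12
Path B: 3 + 3 = 6
Critical path = longest = max(12, 6)
= 12 (Path A)


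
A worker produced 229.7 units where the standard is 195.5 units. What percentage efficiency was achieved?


Efficiency = (actual / standard) × 100
= (229.7 / 195.5) × 100
= 117.5%


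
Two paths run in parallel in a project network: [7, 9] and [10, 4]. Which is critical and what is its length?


Path A: 7 + 9 = 16
Path B: 10 + 4 = 14
Critical path = longest = max(16, 14)
= 16 (Path A)


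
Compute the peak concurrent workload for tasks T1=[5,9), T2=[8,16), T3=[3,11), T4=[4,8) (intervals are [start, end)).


Check each time point for overlaps:
  t=5: 3 tasks active (T1, T3, T4)
Max concurrent = 3


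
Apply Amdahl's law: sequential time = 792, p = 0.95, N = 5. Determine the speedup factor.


Amdahl's law: T_p = T × ((1-p) + p/N)
= 792 × ((1-0.95) + 0.95/5)
= 792 × (0.05 + 0.1900)
= 792 × 0.2400
= 190.08
Speedup = 792/190.08
= 4.17×


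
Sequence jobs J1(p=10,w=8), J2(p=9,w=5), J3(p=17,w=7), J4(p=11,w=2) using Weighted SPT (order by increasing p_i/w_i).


WSPT (Smith's rule): sort by p/w ascending
  J1: p/w = 10/8 = 1.250
  J2: p/w = 9/5 = 1.800
  J3: p/w = 17/7 = 2.429
  J4: p/w = 11/2 = 5.500
Order: J1 → J2 → J3 → J4


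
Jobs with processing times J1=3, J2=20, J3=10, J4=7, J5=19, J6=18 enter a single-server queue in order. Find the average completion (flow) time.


Completion times:
  J1: completes at 3
  J2: completes at 23
  J3: completes at 33
  J4: completes at 40
  J5: completes at 59
  J6: completes at 77
Sum = 235
Average = 235/6
= 39.17


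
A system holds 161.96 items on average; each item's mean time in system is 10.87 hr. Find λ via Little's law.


Little's law: L = λW → λ = L / W
= 161.96 / 10.87
= 14.90 per hour


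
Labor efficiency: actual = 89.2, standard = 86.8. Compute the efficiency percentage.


Efficiency = (actual / standard) × 100
= (89.2 / 86.8) × 100
= 102.8%


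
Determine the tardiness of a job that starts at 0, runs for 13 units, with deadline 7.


Completion = start + processing = 0 + 13 = 13
Tardiness = max(0, C - d) = max(0, 13 - 7)
= max(0, 6)
= 6


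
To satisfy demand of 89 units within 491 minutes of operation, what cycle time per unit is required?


Cycle time = available time / demand
= 491 / 89
= 5.52 min/unit


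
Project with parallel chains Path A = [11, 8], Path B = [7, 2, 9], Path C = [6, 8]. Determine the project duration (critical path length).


Path A: 11 + 8 = 19
Path B: 7 + 2 + 9 = 18
Path C: 6 + 8 = 14
Critical path = longest = max(19, 18, 14)
= 19 (Path A)


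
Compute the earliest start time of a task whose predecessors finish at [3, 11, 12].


ES = max of all predecessor completion times
Predecessors: [3, 11, 12]
ES = max(3, 11, 12)
= 12


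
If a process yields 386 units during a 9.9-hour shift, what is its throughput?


Throughput = units / time
= 386 / 9.9
= 39.0 units/hour


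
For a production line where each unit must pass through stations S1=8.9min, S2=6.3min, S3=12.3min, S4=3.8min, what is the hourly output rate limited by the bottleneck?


Bottleneck = longest station time
Station times: [8.9, 6.3, 12.3, 3.8]
Max = 12.3 min
Rate = 60 / 12.3
= 4.88 units/hour (bottleneck: 12.3min)


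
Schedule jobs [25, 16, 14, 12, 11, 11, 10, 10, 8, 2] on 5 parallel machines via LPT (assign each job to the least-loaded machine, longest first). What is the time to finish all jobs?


Jobs (LPT sorted): [25, 16, 14, 12, 11, 11, 10, 10, 8, 2]
Machines: 5
  J=25 → Machine 1 (load: 0+25=25)
  J=16 → Machine 2 (load: 0+16=16)
  J=14 → Machine 3 (load: 0+14=14)
  J=12 → Machine 4 (load: 0+12=12)
  J=11 → Machine 5 (load: 0+11=11)
  J=11 → Machine 5 (load: 11+11=22)
  J=10 → Machine 4 (load: 12+10=22)
  J=10 → Machine 3 (load: 14+10=24)
  J=8 → Machine 2 (load: 16+8=24)
  J=2 → Machine 4 (load: 22+2=24)
Machine loads: [25, 24, 24, 24, 22]
Makespan = max = 25 time units


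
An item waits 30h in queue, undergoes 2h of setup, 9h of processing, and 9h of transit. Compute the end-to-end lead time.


Lead time = queue + setup + processing + transit
= 30 + 2 + 9 + 9
= 50 hours


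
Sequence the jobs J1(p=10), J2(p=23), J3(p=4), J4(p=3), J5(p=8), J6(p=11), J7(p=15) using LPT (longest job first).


LPT: sort by longest processing time first
  J2: p=23
  J7: p=15
  J6: p=11
  J1: p=10
  J5: p=8
  J3: p=4
  J4: p=3
Order: J2 → J7 → J6 → J1 → J5 → J3 → J4


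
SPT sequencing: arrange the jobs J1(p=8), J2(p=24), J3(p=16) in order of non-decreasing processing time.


SPT: sort by shortest processing time
  J1: p=8
  J3: p=16
  J2: p=24
Order: J1 → J3 → J2


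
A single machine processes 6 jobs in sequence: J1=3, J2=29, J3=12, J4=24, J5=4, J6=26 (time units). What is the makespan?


Sequential makespan: sum all processing times
= 3 + 29 + 12 + 24 + 4 + 26
= 98 time units


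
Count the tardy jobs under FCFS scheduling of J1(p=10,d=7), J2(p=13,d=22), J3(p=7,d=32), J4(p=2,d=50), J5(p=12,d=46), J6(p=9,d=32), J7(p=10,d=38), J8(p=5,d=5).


Completion vs due date:
  J1: C=10, d=7 → TARDY
  J2: C=23, d=22 → TARDY
  J3: C=30, d=32 → on time
  J4: C=32, d=50 → on time
  J5: C=44, d=46 → on time
  J6: C=53, d=32 → TARDY
  J7: C=63, d=38 → TARDY
  J8: C=68, d=5 → TARDY
Tardy jobs: J1, J2, J6, J7, J8
Count = 5


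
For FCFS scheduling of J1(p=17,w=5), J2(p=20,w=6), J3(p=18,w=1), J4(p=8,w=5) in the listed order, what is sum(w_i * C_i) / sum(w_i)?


Completion times:
  J1: C=17, w×C=5×17=85
  J2: C=37, w×C=6×37=222
  J3: C=55, w×C=1×55=55
  J4: C=63, w×C=5×63=315
Sum w×C = 677
Sum w = 17
Weighted avg = 677/17
= 39.82


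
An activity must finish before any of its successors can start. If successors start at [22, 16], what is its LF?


LF = min of all successor start times
Successors start at: [22, 16]
LF = min(22, 16)
= 16


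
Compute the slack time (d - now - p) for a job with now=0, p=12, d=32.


Slack = due - current_time - processing
= 32 - 0 - 12
= 20


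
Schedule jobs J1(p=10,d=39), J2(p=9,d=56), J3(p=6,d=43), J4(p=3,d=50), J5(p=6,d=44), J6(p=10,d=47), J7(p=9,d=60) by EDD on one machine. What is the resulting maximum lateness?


EDD order: J1 → J3 → J5 → J6 → J4 → J2 → J7
Completion and lateness:
  J1: C=10, d=39, L=10-39=-29
  J3: C=16, d=43, L=16-43=-27
  J5: C=22, d=44, L=22-44=-22
  J6: C=32, d=47, L=32-47=-15
  J4: C=35, d=50, L=35-50=-15
  J2: C=44, d=56, L=44-56=-12
  J7: C=53, d=60, L=53-60=-7
Lmax = max(-29, -27, -22, -15, -15, -12, -7)
= -7


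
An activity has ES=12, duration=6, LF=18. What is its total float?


EF = ES + duration = 12 + 6 = 18
LS = LF - duration = 18 - 6 = 12
Total Float = LF - EF = 18 - 18
(or LS - ES = 12 - 12)
= 0


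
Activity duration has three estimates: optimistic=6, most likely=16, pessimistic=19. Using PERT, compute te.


te = (o + 4m + p) / 6
= (6 + 4×16 + 19) / 6
= (6 + 64 + 19) / 6
= 89 / 6
= 14.83


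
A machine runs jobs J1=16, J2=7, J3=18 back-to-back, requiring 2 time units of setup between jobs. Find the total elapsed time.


Makespan = Σ processing + (n-1) × setup
= (16 + 7 + 18) + (3-1)×2
= 41 + 4
= 45 time units


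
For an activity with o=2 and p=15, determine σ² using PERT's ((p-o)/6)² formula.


σ² = ((p - o) / 6)² = (p - o)² / 36
= (15 - 2)² / 36
= 13² / 36
= 169 / 36
= 4.6944


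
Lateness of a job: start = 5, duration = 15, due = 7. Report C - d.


Completion = 5 + 15 = 20
Lateness = C - d = 20 - 7
= 13


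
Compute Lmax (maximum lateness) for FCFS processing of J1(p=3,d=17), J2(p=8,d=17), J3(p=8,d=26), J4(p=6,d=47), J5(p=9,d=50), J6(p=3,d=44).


Lateness per job (L = C - d):
  J1: C=3, d=17, L=-14
  J2: C=11, d=17, L=-6
  J3: C=19, d=26, L=-7
  J4: C=25, d=47, L=-22
  J5: C=34, d=50, L=-16
  J6: C=37, d=44, L=-7
Lmax = max(-14, -6, -7, -22, -16, -7)
= -6


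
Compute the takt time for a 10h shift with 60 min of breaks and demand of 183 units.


Available = 10×60 - 60 = 540 min
Takt time = 540 / 183
= 2.95 min/unit


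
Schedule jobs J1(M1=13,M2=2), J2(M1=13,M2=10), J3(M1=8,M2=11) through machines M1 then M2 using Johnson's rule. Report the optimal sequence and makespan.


Johnson's rule:
Group 1 (M1≤M2, sort by M1): ['J3']
Group 2 (M1>M2, sort desc M2): ['J2', 'J1']
Sequence: J3 → J2 → J1
Makespan calculation:
  J3: M1 done=8, M2 done=19
  J2: M1 done=21, M2 done=31
  J1: M1 done=34, M2 done=36
= Sequence: J3 → J2 → J1, Makespan: 36


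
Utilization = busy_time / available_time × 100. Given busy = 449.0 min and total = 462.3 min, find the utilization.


Utilization = busy / total × 100
= 449.0 / 462.3 × 100
= 97.1%


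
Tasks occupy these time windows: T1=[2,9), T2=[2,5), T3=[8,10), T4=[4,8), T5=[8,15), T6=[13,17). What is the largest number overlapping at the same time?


Check each time point for overlaps:
  t=4: 3 tasks active (T1, T2, T4)
Max concurrent = 3


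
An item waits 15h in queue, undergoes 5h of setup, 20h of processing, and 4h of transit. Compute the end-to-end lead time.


Lead time = queue + setup + processing + transit
= 15 + 5 + 20 + 4
= 44 hours


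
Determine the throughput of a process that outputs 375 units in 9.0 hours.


Throughput = units / time
= 375 / 9.0
= 41.7 units/hour


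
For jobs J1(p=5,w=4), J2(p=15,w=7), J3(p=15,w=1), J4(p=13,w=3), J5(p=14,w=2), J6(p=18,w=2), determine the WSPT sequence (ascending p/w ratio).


WSPT (Smith's rule): sort by p/w ascending
  J1: p/w = 5/4 = 1.250
  J2: p/w = 15/7 = 2.143
  J4: p/w = 13/3 = 4.333
  J5: p/w = 14/2 = 7.000
  J6: p/w = 18/2 = 9.000
  J3: p/w = 15/1 = 15.000
Order: J1 → J2 → J4 → J5 → J6 → J3


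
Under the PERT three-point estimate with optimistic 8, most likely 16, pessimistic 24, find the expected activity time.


te = (o + 4m + p) / 6
= (8 + 4×16 + 24) / 6
= (8 + 64 + 24) / 6
= 96 / 6
= 16.00


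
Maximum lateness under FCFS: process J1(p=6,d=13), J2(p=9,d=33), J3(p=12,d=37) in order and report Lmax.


Lateness per job (L = C - d):
  J1: C=6, d=13, L=-7
  J2: C=15, d=33, L=-18
  J3: C=27, d=37, L=-10
Lmax = max(-7, -18, -10)
= -7


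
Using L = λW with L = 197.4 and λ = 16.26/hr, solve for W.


Little's law: L = λW → W = L / λ
= 197.4 / 16.26
= 12.14 hours


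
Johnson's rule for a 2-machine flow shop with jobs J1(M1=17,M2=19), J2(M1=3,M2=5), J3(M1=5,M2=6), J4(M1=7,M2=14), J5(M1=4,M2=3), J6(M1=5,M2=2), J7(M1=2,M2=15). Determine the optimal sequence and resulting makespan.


Johnson's rule:
Group 1 (M1≤M2, sort by M1): ['J7', 'J2', 'J3', 'J4', 'J1']
Group 2 (M1>M2, sort desc M2): ['J5', 'J6']
Sequence: J7 → J2 → J3 → J4 → J1 → J5 → J6
Makespan calculation:
  J7: M1 done=2, M2 done=17
  J2: M1 done=5, M2 done=22
  J3: M1 done=10, M2 done=28
  J4: M1 done=17, M2 done=42
  J1: M1 done=34, M2 done=61
  J5: M1 done=38, M2 done=64
  J6: M1 done=43, M2 done=66
= Sequence: J7 → J2 → J3 → J4 → J1 → J5 → J6, Makespan: 66


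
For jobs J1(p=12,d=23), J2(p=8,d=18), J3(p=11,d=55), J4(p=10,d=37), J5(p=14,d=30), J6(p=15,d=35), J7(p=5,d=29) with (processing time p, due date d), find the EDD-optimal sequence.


EDD: sort by earliest due date
  J2: d=18, p=8
  J1: d=23, p=12
  J7: d=29, p=5
  J5: d=30, p=14
  J6: d=35, p=15
  J4: d=37, p=10
  J3: d=55, p=11
Order: J2 → J1 → J7 → J5 → J6 → J4 → J3


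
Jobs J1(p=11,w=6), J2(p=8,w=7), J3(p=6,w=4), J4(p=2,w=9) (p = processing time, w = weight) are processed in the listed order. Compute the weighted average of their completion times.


Completion times:
  J1: C=11, w×C=6×11=66
  J2: C=19, w×C=7×19=133
  J3: C=25, w×C=4×25=100
  J4: C=27, w×C=9×27=243
Sum w×C = 542
Sum w = 26
Weighted avg = 542/26
= 20.85


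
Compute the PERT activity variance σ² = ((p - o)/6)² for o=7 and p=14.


σ² = ((p - o) / 6)² = (p - o)² / 36
= (14 - 7)² / 36
= 7² / 36
= 49 / 36
= 1.3611


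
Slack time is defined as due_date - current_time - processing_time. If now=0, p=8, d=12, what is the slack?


Slack = due - current_time - processing
= 12 - 0 - 8
= 4


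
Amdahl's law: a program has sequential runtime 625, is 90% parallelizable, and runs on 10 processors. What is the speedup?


Amdahl's law: T_p = T × ((1-p) + p/N)
= 625 × ((1-0.9) + 0.9/10)
= 625 × (0.10 + 0.0900)
= 625 × 0.1900
= 118.75
Speedup = 625/118.75
= 5.26×


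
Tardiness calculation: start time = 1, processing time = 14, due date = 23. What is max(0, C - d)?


Completion = start + processing = 1 + 14 = 15
Tardiness = max(0, C - d) = max(0, 15 - 23)
= max(0, -8)
= 0


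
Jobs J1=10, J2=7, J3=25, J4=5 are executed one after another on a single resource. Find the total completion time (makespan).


Sequential makespan: sum all processing times
= 10 + 7 + 25 + 5
= 47 time units


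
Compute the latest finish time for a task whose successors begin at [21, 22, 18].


LF = min of all successor start times
Successors start at: [21, 22, 18]
LF = min(21, 22, 18)
= 18


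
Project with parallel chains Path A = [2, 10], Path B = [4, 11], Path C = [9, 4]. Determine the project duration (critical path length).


Path A: 2 + 10 = 12
Path B: 4 + 11 = 15
Path C: 9 + 4 = 13
Critical path = longest = max(12, 15, 13)
= 15 (Path B)


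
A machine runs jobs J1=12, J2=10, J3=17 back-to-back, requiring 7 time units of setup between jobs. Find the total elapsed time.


Makespan = Σ processing + (n-1) × setup
= (12 + 10 + 17) + (3-1)×7
= 39 + 14
= 53 time units


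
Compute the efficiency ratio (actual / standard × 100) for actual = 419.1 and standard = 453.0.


Efficiency = (actual / standard) × 100
= (419.1 / 453.0) × 100
= 92.5%


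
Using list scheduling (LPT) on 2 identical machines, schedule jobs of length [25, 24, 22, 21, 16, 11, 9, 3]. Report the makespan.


Jobs (LPT sorted): [25, 24, 22, 21, 16, 11, 9, 3]
Machines: 2
  J=25 → Machine 1 (load: 0+25=25)
  J=24 → Machine 2 (load: 0+24=24)
  J=22 → Machine 2 (load: 24+22=46)
  J=21 → Machine 1 (load: 25+21=46)
  J=16 → Machine 1 (load: 46+16=62)
  J=11 → Machine 2 (load: 46+11=57)
  J=9 → Machine 2 (load: 57+9=66)
  J=3 → Machine 1 (load: 62+3=65)
Machine loads: [65, 66]
Makespan = max = 66 time units


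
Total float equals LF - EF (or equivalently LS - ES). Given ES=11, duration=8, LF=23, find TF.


EF = ES + duration = 11 + 8 = 19
LS = LF - duration = 23 - 8 = 15
Total Float = LF - EF = 23 - 19
(or LS - ES = 15 - 11)
= 4


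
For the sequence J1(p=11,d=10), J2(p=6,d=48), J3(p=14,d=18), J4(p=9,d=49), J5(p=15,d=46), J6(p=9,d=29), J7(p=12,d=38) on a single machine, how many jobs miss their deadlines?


Completion vs due date:
  J1: C=11, d=10 → TARDY
  J2: C=17, d=48 → on time
  J3: C=31, d=18 → TARDY
  J4: C=40, d=49 → on time
  J5: C=55, d=46 → TARDY
  J6: C=64, d=29 → TARDY
  J7: C=76, d=38 → TARDY
Tardy jobs: J1, J3, J5, J6, J7
Count = 5


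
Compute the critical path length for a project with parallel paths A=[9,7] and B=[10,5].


Path A: 9 + 7 = 16
Path B: 10 + 5 = 15
Critical path = longest = max(16, 15)
= 16 (Path A)


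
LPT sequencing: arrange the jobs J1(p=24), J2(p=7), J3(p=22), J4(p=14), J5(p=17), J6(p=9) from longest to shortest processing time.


LPT: sort by longest processing time first
  J1: p=24
  J3: p=22
  J5: p=17
  J4: p=14
  J6: p=9
  J2: p=7
Order: J1 → J3 → J5 → J4 → J6 → J2


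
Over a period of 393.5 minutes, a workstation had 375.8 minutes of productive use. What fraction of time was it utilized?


Utilization = busy / total × 100
= 375.8 / 393.5 × 100
= 95.5%


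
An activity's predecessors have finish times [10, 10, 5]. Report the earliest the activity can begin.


ES = max of all predecessor completion times
Predecessors: [10, 10, 5]
ES = max(10, 10, 5)
= 10


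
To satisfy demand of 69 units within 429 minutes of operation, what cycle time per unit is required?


Cycle time = available time / demand
= 429 / 69
= 6.22 min/unit


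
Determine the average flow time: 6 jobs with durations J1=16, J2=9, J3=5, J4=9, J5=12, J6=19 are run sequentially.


Completion times:
  J1: completes at 16
  J2: completes at 25
  J3: completes at 30
  J4: completes at 39
  J5: completes at 51
  J6: completes at 70
Sum = 231
Average = 231/6
= 38.50


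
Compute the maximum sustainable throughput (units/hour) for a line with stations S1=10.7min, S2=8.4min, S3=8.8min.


Bottleneck = longest station time
Station times: [10.7, 8.4, 8.8]
Max = 10.7 min
Rate = 60 / 10.7
= 5.61 units/hour (bottleneck: 10.7min)


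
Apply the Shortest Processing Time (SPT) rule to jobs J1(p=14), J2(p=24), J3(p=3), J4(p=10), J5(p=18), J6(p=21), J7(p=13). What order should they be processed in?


SPT: sort by shortest processing time
  J3: p=3
  J4: p=10
  J7: p=13
  J1: p=14
  J5: p=18
  J6: p=21
  J2: p=24
Order: J3 → J4 → J7 → J1 → J5 → J6 → J2


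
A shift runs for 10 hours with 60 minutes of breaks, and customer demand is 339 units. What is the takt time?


Available = 10×60 - 60 = 540 min
Takt time = 540 / 339
= 1.59 min/unit


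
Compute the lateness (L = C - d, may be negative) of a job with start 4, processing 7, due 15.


Completion = 4 + 7 = 11
Lateness = C - d = 11 - 15
= -4
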